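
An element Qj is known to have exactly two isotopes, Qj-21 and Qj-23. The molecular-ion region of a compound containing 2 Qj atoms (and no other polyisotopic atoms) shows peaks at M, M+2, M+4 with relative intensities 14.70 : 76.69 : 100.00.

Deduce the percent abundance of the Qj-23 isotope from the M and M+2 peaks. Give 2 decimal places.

Write p for the Qj-21 fraction. I(M+2)/I(M) = [C(2,1)·p^1·(1−p)] / p^2 = 2·(1−p)/p = 76.69/14.70 = 5.2170
(1−p)/p = 5.2170/2 = 2.6085  ⇒  p = 1/(1 + 2.6085) = 0.2771
Qj-21: 27.71%, Qj-23: 72.29%.

72.29%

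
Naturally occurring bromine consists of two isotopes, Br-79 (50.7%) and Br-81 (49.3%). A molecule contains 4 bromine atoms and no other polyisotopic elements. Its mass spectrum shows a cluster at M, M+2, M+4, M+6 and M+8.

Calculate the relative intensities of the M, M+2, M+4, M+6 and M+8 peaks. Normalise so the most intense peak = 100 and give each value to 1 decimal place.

17.6 : 68.6 : 100.0 : 64.8 : 15.8

Expanding (0.507 + 0.493)^4:
P(M) = 0.507^4 = 0.066074
P(M+2) = 4 × 0.507^3 × 0.493^1 = 0.256999
P(M+4) = 6 × 0.507^2 × 0.493^2 = 0.374853
P(M+6) = 4 × 0.507^1 × 0.493^3 = 0.243001
P(M+8) = 0.493^4 = 0.059073
The M+4 peak is largest (0.374853); scaling to 100 gives 17.6 : 68.6 : 100.0 : 64.8 : 15.8.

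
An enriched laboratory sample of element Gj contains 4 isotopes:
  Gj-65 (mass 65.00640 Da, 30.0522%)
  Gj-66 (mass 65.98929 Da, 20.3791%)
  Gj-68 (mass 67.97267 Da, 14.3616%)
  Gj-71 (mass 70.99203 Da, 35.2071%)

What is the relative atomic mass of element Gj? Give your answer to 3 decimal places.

67.740 Da

Weight each isotope mass by its fractional abundance: 0.300522 × 65.00640 + 0.203791 × 65.98929 + 0.143616 × 67.97267 + 0.352071 × 70.99203
= 19.535853 + 13.448023 + 9.761963 + 24.994235 = 67.740074 Da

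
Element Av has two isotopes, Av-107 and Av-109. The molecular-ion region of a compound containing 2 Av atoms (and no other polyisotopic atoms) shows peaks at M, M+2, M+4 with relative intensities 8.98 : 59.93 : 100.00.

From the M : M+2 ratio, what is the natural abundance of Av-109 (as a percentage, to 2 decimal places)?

Let p = fractional abundance of Av-107. I(M+2)/I(M) = [C(2,1)·p^1·(1−p)] / p^2 = 2·(1−p)/p = 59.93/8.98 = 6.6737
(1−p)/p = 6.6737/2 = 3.3369  ⇒  p = 1/(1 + 3.3369) = 0.2306
Av-107: 23.06%, Av-109: 76.94%.

76.94%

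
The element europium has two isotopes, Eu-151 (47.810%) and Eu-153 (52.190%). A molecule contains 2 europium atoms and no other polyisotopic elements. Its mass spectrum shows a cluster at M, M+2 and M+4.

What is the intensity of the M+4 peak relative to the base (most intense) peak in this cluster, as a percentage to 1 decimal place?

(0.47810 + 0.52190)^2 gives M 0.2286, M+2 0.4990, M+4 0.2724; the largest is M+2.
P(M+2) = C(2,1) × 0.47810^1 × 0.52190^1 = 2 × 0.4781 × 0.5219 = 0.499041 (base)
P(M+4) = C(2,2) × 0.47810^0 × 0.52190^2 = 1 × 1.0000 × 0.27237961 = 0.272380
Relative intensity = 0.272380 / 0.499041 × 100 = 54.6

54.6%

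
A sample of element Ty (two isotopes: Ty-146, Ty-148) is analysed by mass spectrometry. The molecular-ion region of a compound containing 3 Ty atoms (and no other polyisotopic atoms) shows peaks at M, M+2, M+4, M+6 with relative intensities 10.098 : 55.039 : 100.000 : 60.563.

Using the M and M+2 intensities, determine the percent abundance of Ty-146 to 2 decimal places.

35.50%

Write p for the Ty-146 fraction. I(M+2)/I(M) = [C(3,1)·p^2·(1−p)] / p^3 = 3·(1−p)/p = 55.039/10.098 = 5.4505
(1−p)/p = 5.4505/3 = 1.8168  ⇒  p = 1/(1 + 1.8168) = 0.3550
Ty-146: 35.50%, Ty-148: 64.50%.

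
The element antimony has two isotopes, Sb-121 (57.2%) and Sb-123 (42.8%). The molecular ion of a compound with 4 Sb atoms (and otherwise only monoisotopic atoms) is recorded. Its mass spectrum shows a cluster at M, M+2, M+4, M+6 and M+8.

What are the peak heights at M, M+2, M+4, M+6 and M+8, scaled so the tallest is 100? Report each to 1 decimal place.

29.8 : 89.1 : 100.0 : 49.9 : 9.3

Each Sb atom is independently Sb-121 (p = 0.572) or Sb-123 (q = 0.428); the cluster is the binomial expansion (p + q)^4.
P(M) = 0.572^4 = 0.107049
P(M+2) = 4 × 0.572^3 × 0.428^1 = 0.320400
P(M+4) = 6 × 0.572^2 × 0.428^2 = 0.359609
P(M+6) = 4 × 0.572^1 × 0.428^3 = 0.179385
P(M+8) = 0.428^4 = 0.033556
The M+4 peak is largest (0.359609); scaling to 100 gives 29.8 : 89.1 : 100.0 : 49.9 : 9.3.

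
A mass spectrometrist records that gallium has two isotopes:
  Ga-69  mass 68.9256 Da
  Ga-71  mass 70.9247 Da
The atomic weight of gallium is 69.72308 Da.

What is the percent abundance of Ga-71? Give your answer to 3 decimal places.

39.892%

Writing the weighted mean with unknown fraction x of Ga-69:
68.9256·x + 70.9247·(1 − x) = 69.72308
(68.9256 − 70.9247)·x = 69.72308 − 70.9247
x = -1.20162 / -1.9991 = 0.60108 → 60.108% Ga-69, 39.892% Ga-71.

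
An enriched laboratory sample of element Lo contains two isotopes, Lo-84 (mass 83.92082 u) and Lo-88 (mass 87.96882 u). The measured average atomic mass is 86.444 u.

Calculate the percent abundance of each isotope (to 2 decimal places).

Lo-84: 37.67%, Lo-88: 62.33%

With x = fraction of Lo-84 (so Lo-88 is 1 − x):
83.92082·x + 87.96882·(1 − x) = 86.444
(83.92082 − 87.96882)·x = 86.444 − 87.96882
x = -1.52482 / -4.04800 = 0.37668 → 37.67% Lo-84, 62.33% Lo-88.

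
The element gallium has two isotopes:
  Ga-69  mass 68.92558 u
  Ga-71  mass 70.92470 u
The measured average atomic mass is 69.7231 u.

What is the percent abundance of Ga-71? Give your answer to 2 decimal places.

With x = fraction of Ga-69 (so Ga-71 is 1 − x):
68.92558·x + 70.92470·(1 − x) = 69.7231
(68.92558 − 70.92470)·x = 69.7231 − 70.92470
x = -1.20160 / -1.99912 = 0.60106 → 60.11% Ga-69, 39.89% Ga-71.

39.89%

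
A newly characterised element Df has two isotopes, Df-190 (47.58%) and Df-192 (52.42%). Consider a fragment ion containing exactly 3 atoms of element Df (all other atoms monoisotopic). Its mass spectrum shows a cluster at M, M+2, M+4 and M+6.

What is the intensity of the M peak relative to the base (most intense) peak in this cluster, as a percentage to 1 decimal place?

(0.4758 + 0.5242)^3 gives M 0.1077, M+2 0.3560, M+4 0.3922, M+6 0.1440; the largest is M+4.
P(M+4) = C(3,2) × 0.4758^1 × 0.5242^2 = 3 × 0.4758 × 0.27478564 = 0.392229 (base)
P(M) = C(3,0) × 0.4758^3 × 0.5242^0 = 1 × 0.10771429 × 1.0000 = 0.107714
Relative intensity = 0.107714 / 0.392229 × 100 = 27.5

27.5%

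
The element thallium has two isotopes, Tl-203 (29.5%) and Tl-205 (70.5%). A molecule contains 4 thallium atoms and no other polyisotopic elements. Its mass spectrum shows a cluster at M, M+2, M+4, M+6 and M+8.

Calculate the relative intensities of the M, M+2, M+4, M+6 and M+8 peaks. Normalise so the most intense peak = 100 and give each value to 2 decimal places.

The 4 Tl atoms are independent, so intensities follow the terms of (0.295 + 0.705)^4.
P(M) = 0.295^4 = 0.007573
P(M+2) = 4 × 0.295^3 × 0.705^1 = 0.072396
P(M+4) = 6 × 0.295^2 × 0.705^2 = 0.259522
P(M+6) = 4 × 0.295^1 × 0.705^3 = 0.413475
P(M+8) = 0.705^4 = 0.247034
The M+6 peak is largest (0.413475); scaling to 100 gives 1.83 : 17.51 : 62.77 : 100.00 : 59.75.

1.83 : 17.51 : 62.77 : 100.00 : 59.75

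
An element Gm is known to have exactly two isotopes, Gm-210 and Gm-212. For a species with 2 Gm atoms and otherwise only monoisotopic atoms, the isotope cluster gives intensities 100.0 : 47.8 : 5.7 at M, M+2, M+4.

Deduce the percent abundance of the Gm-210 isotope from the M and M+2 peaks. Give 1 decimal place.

Let p = fractional abundance of Gm-210. I(M+2)/I(M) = [C(2,1)·p^1·(1−p)] / p^2 = 2·(1−p)/p = 47.8/100.0 = 0.4780
(1−p)/p = 0.4780/2 = 0.2390  ⇒  p = 1/(1 + 0.2390) = 0.8071
Gm-210: 80.7%, Gm-212: 19.3%.

80.7%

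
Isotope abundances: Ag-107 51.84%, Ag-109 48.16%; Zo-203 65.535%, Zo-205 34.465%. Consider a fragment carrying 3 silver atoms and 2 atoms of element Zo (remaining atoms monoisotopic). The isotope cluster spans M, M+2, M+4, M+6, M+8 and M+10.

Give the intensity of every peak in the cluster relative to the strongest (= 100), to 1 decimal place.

Silver pattern (n=3): 0.13931407 : 0.38827347 : 0.36071085 : 0.11170161
Element Zo pattern (n=2): 0.42948362 : 0.45173275 : 0.11878362
Convolve the two distributions (both contribute in 2-u steps):
  M: 0.13931407×0.42948362 = 0.059833
  M+2: 0.13931407×0.45173275 + 0.38827347×0.42948362 = 0.229690
  M+4: 0.13931407×0.11878362 + 0.38827347×0.45173275 + 0.36071085×0.42948362 = 0.346863
  M+6: 0.38827347×0.11878362 + 0.36071085×0.45173275 + 0.11170161×0.42948362 = 0.257039
  M+8: 0.36071085×0.11878362 + 0.11170161×0.45173275 = 0.093306
  M+10: 0.11170161×0.11878362 = 0.013268
Scale to base peak (0.346863) = 100: 17.2 : 66.2 : 100.0 : 74.1 : 26.9 : 3.8

17.2 : 66.2 : 100.0 : 74.1 : 26.9 : 3.8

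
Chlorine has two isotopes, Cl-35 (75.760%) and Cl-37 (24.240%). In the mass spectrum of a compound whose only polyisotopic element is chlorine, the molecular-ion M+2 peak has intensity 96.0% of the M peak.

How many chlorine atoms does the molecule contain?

3

For n independent Cl atoms, I(M+2)/I(M) = n · (abundance Cl-37) / (abundance Cl-35) = n · 0.24240/0.75760.
n = 0.960 × 0.75760/0.24240 = 3.00 ≈ 3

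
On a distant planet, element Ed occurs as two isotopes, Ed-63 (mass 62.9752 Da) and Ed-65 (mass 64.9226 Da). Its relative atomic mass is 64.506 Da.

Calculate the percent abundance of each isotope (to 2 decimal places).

With x = fraction of Ed-63 (so Ed-65 is 1 − x):
62.9752·x + 64.9226·(1 − x) = 64.506
(62.9752 − 64.9226)·x = 64.506 − 64.9226
x = -0.4166 / -1.9474 = 0.21393 → 21.39% Ed-63, 78.61% Ed-65.

Ed-63: 21.39%, Ed-65: 78.61%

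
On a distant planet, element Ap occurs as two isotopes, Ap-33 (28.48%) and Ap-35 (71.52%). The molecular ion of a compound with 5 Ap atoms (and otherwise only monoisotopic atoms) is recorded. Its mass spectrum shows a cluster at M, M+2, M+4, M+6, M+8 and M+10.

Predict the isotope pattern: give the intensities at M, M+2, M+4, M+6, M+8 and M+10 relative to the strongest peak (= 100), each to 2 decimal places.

Expanding (0.2848 + 0.7152)^5:
P(M) = 0.2848^5 = 0.001874
P(M+2) = 5 × 0.2848^4 × 0.7152^1 = 0.023527
P(M+4) = 10 × 0.2848^3 × 0.7152^2 = 0.118161
P(M+6) = 10 × 0.2848^2 × 0.7152^3 = 0.296731
P(M+8) = 5 × 0.2848^1 × 0.7152^4 = 0.372580
P(M+10) = 0.7152^5 = 0.187127
The M+8 peak is largest (0.372580); scaling to 100 gives 0.50 : 6.31 : 31.71 : 79.64 : 100.00 : 50.22.

0.50 : 6.31 : 31.71 : 79.64 : 100.00 : 50.22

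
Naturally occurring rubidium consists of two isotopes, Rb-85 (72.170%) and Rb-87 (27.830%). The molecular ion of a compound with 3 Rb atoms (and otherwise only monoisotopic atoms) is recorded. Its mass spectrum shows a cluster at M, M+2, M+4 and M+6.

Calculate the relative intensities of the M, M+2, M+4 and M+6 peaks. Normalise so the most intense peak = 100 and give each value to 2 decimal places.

86.44 : 100.00 : 38.56 : 4.96

The 3 Rb atoms are independent, so intensities follow the terms of (0.72170 + 0.27830)^3.
P(M) = 0.72170^3 = 0.375898
P(M+2) = 3 × 0.72170^2 × 0.27830^1 = 0.434858
P(M+4) = 3 × 0.72170^1 × 0.27830^2 = 0.167689
P(M+6) = 0.27830^3 = 0.021555
The M+2 peak is largest (0.434858); scaling to 100 gives 86.44 : 100.00 : 38.56 : 4.96.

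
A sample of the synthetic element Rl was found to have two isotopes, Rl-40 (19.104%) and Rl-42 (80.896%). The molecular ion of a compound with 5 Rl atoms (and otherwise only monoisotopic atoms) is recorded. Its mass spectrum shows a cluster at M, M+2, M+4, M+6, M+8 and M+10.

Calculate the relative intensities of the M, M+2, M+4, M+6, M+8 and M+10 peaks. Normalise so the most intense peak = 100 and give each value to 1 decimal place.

Expanding (0.19104 + 0.80896)^5:
P(M) = 0.19104^5 = 0.000254
P(M+2) = 5 × 0.19104^4 × 0.80896^1 = 0.005388
P(M+4) = 10 × 0.19104^3 × 0.80896^2 = 0.045628
P(M+6) = 10 × 0.19104^2 × 0.80896^3 = 0.193210
P(M+8) = 5 × 0.19104^1 × 0.80896^4 = 0.409075
P(M+10) = 0.80896^5 = 0.346446
The M+8 peak is largest (0.409075); scaling to 100 gives 0.1 : 1.3 : 11.2 : 47.2 : 100.0 : 84.7.

0.1 : 1.3 : 11.2 : 47.2 : 100.0 : 84.7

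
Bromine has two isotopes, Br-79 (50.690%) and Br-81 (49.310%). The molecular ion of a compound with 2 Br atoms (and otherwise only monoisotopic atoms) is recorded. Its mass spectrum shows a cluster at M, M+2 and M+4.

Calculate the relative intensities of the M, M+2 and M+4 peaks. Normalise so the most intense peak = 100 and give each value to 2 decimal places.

51.40 : 100.00 : 48.64

Expanding (0.50690 + 0.49310)^2:
P(M) = 0.50690^2 = 0.256948
P(M+2) = 2 × 0.50690^1 × 0.49310^1 = 0.499905
P(M+4) = 0.49310^2 = 0.243148
The M+2 peak is largest (0.499905); scaling to 100 gives 51.40 : 100.00 : 48.64.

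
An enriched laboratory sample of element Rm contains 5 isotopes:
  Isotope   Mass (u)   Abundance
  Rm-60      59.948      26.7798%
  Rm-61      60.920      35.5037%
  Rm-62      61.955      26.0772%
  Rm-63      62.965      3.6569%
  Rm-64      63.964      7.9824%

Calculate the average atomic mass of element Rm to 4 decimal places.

61.2474 u

Ar = Σ fᵢ·mᵢ = 0.267798 × 59.948 + 0.355037 × 60.920 + 0.260772 × 61.955 + 0.036569 × 62.965 + 0.079824 × 63.964
= 16.05395 + 21.62885 + 16.15613 + 2.30257 + 5.10586 = 61.24736 u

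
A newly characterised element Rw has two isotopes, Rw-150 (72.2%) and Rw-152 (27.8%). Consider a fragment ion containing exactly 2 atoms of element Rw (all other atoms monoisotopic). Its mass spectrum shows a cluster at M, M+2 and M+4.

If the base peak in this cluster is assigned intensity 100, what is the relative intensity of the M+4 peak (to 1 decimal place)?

14.8

(0.722 + 0.278)^2 gives M 0.5213, M+2 0.4014, M+4 0.0773; the largest is M.
P(M) = C(2,0) × 0.722^2 × 0.278^0 = 1 × 0.521284 × 1.0000 = 0.521284 (base)
P(M+4) = C(2,2) × 0.722^0 × 0.278^2 = 1 × 1.0000 × 0.077284 = 0.077284
Relative intensity = 0.077284 / 0.521284 × 100 = 14.8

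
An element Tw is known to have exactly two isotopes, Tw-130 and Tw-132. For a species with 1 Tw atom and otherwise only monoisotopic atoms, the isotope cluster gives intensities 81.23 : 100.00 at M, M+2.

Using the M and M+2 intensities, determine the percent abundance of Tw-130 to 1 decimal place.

If p is the fraction of Tw that is Tw-130, then I(M+2)/I(M) = [C(1,1)·p^0·(1−p)] / p^1 = 1·(1−p)/p = 100.00/81.23 = 1.2311
(1−p)/p = 1.2311/1 = 1.2311  ⇒  p = 1/(1 + 1.2311) = 0.4482
Tw-130: 44.8%, Tw-132: 55.2%.

44.8%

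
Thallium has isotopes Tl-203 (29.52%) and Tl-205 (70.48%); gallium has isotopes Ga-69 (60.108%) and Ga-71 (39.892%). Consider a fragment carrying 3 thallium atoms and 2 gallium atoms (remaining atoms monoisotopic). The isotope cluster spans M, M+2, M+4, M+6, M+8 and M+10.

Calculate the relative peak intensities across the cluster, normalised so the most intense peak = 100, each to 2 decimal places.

Thallium pattern (n=3): 0.02572463 : 0.18425524 : 0.43991564 : 0.35010449
Gallium pattern (n=2): 0.36129717 : 0.47956567 : 0.15913717
Convolve the two distributions (both contribute in 2-u steps):
  M: 0.02572463×0.36129717 = 0.009294
  M+2: 0.02572463×0.47956567 + 0.18425524×0.36129717 = 0.078908
  M+4: 0.02572463×0.15913717 + 0.18425524×0.47956567 + 0.43991564×0.36129717 = 0.251397
  M+6: 0.18425524×0.15913717 + 0.43991564×0.47956567 + 0.35010449×0.36129717 = 0.366782
  M+8: 0.43991564×0.15913717 + 0.35010449×0.47956567 = 0.237905
  M+10: 0.35010449×0.15913717 = 0.055715
Scale to base peak (0.366782) = 100: 2.53 : 21.51 : 68.54 : 100.00 : 64.86 : 15.19

2.53 : 21.51 : 68.54 : 100.00 : 64.86 : 15.19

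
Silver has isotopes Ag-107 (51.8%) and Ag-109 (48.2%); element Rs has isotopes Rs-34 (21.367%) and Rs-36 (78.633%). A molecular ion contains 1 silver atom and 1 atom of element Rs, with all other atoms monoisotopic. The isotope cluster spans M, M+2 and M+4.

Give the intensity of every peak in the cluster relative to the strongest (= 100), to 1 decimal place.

Silver pattern (n=1): 0.5180 : 0.4820
Element Rs pattern (n=1): 0.21367 : 0.78633
Convolve the two distributions (both contribute in 2-u steps):
  M: 0.5180×0.21367 = 0.110681
  M+2: 0.5180×0.78633 + 0.4820×0.21367 = 0.510308
  M+4: 0.4820×0.78633 = 0.379011
Scale to base peak (0.510308) = 100: 21.7 : 100.0 : 74.3

21.7 : 100.0 : 74.3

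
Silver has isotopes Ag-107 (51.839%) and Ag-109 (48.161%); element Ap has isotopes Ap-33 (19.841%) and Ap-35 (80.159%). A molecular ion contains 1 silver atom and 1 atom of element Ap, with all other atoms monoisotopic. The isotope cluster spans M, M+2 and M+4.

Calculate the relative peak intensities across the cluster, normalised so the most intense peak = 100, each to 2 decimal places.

Silver pattern (n=1): 0.51839 : 0.48161
Element Ap pattern (n=1): 0.19841 : 0.80159
Convolve the two distributions (both contribute in 2-u steps):
  M: 0.51839×0.19841 = 0.102854
  M+2: 0.51839×0.80159 + 0.48161×0.19841 = 0.511092
  M+4: 0.48161×0.80159 = 0.386054
Scale to base peak (0.511092) = 100: 20.12 : 100.00 : 75.54

20.12 : 100.00 : 75.54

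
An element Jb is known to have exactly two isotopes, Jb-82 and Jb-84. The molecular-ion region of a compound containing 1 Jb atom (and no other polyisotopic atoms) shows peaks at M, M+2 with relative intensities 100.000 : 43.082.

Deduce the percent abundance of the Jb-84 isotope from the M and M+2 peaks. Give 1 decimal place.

Write p for the Jb-82 fraction. I(M+2)/I(M) = [C(1,1)·p^0·(1−p)] / p^1 = 1·(1−p)/p = 43.082/100.000 = 0.4308
(1−p)/p = 0.4308/1 = 0.4308  ⇒  p = 1/(1 + 0.4308) = 0.6989
Jb-82: 69.9%, Jb-84: 30.1%.

30.1%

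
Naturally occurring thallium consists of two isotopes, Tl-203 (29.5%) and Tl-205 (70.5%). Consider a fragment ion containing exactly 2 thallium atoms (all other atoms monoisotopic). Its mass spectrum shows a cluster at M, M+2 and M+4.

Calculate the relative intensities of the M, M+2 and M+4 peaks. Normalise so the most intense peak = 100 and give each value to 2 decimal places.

17.51 : 83.69 : 100.00

Each Tl atom is independently Tl-203 (p = 0.295) or Tl-205 (q = 0.705); the cluster is the binomial expansion (p + q)^2.
P(M) = 0.295^2 = 0.087025
P(M+2) = 2 × 0.295^1 × 0.705^1 = 0.415950
P(M+4) = 0.705^2 = 0.497025
The M+4 peak is largest (0.497025); scaling to 100 gives 17.51 : 83.69 : 100.00.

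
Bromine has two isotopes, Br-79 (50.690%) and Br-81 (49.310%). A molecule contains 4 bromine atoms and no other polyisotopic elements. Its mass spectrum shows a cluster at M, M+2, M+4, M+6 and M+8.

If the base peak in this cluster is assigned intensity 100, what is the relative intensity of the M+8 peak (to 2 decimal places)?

Binomial terms of (0.50690 + 0.49310)^4: M 0.0660, M+2 0.2569, M+4 0.3749, M+6 0.2431, M+8 0.0591 → M+4 is the base peak.
P(M+4) = C(4,2) × 0.50690^2 × 0.49310^2 = 6 × 0.25694761 × 0.24314761 = 0.374857 (base)
P(M+8) = C(4,4) × 0.50690^0 × 0.49310^4 = 1 × 1.0000 × 0.05912076 = 0.059121
Relative intensity = 0.059121 / 0.374857 × 100 = 15.77

15.77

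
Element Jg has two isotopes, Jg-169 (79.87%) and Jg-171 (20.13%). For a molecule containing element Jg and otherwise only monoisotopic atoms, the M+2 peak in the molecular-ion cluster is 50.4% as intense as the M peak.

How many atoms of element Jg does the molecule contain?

2

The M+2/M ratio from n Jg atoms is n · q/p = n · 0.2013/0.7987.
n = 0.504 × 0.7987/0.2013 = 2.00 ≈ 2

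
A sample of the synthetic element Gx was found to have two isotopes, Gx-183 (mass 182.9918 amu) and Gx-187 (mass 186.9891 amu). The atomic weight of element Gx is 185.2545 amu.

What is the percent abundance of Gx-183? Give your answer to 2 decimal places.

Let x be the fractional abundance of Gx-183; then Gx-187 has abundance 1 − x.
182.9918·x + 186.9891·(1 − x) = 185.2545
(182.9918 − 186.9891)·x = 185.2545 − 186.9891
x = -1.7346 / -3.9973 = 0.43394 → 43.39% Gx-183, 56.61% Gx-187.

43.39%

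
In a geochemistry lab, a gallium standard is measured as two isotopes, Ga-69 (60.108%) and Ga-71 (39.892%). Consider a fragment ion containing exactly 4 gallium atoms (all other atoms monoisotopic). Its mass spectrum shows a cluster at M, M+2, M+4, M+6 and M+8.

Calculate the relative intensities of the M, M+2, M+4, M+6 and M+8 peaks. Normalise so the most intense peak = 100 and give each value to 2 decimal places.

Expanding (0.60108 + 0.39892)^4:
P(M) = 0.60108^4 = 0.130536
P(M+2) = 4 × 0.60108^3 × 0.39892^1 = 0.346531
P(M+4) = 6 × 0.60108^2 × 0.39892^2 = 0.344975
P(M+6) = 4 × 0.60108^1 × 0.39892^3 = 0.152633
P(M+8) = 0.39892^4 = 0.025325
The M+2 peak is largest (0.346531); scaling to 100 gives 37.67 : 100.00 : 99.55 : 44.05 : 7.31.

37.67 : 100.00 : 99.55 : 44.05 : 7.31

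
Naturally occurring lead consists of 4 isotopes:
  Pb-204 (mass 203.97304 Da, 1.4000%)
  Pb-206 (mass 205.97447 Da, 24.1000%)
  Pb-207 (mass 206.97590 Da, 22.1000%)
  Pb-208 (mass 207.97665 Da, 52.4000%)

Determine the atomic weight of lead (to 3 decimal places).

Average mass = Σ (abundance × isotope mass) = 0.014000 × 203.97304 + 0.241000 × 205.97447 + 0.221000 × 206.97590 + 0.524000 × 207.97665
= 2.855623 + 49.639847 + 45.741674 + 108.979765 = 207.216909 Da

207.217 Da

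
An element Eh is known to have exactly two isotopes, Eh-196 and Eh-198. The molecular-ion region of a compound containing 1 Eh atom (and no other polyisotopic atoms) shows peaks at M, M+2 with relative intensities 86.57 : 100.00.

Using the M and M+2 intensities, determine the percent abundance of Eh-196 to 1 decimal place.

46.4%

Let p = fractional abundance of Eh-196. I(M+2)/I(M) = [C(1,1)·p^0·(1−p)] / p^1 = 1·(1−p)/p = 100.00/86.57 = 1.1551
(1−p)/p = 1.1551/1 = 1.1551  ⇒  p = 1/(1 + 1.1551) = 0.4640
Eh-196: 46.4%, Eh-198: 53.6%.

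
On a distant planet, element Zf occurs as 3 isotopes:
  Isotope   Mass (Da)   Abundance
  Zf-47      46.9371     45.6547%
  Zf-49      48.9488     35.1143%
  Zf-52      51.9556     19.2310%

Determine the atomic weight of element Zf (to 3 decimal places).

Ar = Σ fᵢ·mᵢ = 0.456547 × 46.9371 + 0.351143 × 48.9488 + 0.192310 × 51.9556
= 21.42899 + 17.18803 + 9.99158 = 48.60860 Da

48.609 Da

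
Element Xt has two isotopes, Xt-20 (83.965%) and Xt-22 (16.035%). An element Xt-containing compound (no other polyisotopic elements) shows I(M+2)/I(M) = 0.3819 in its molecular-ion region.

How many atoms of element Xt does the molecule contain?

The M+2/M ratio from n Xt atoms is n · q/p = n · 0.16035/0.83965.
n = 0.3819 × 0.83965/0.16035 = 2.00 ≈ 2

2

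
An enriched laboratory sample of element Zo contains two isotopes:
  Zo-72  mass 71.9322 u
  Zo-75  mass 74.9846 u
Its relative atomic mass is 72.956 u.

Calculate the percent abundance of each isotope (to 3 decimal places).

Zo-72: 66.459%, Zo-75: 33.541%

With x = fraction of Zo-72 (so Zo-75 is 1 − x):
71.9322·x + 74.9846·(1 − x) = 72.956
(71.9322 − 74.9846)·x = 72.956 − 74.9846
x = -2.0286 / -3.0524 = 0.66459 → 66.459% Zo-72, 33.541% Zo-75.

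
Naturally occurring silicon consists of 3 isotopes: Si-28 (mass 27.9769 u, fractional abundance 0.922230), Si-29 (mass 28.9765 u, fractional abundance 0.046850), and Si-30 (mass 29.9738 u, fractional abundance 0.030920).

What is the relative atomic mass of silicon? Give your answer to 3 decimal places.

28.085 u

Ar = Σ fᵢ·mᵢ = 0.922230 × 27.9769 + 0.046850 × 28.9765 + 0.030920 × 29.9738
= 25.80114 + 1.35755 + 0.92679 = 28.08548 u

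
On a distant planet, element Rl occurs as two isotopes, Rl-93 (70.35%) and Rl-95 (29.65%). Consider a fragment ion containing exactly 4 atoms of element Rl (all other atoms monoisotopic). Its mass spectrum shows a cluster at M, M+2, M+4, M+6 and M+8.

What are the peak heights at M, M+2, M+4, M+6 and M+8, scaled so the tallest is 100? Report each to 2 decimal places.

59.32 : 100.00 : 63.22 : 17.76 : 1.87

Expanding (0.7035 + 0.2965)^4:
P(M) = 0.7035^4 = 0.244938
P(M+2) = 4 × 0.7035^3 × 0.2965^1 = 0.412931
P(M+4) = 6 × 0.7035^2 × 0.2965^2 = 0.261053
P(M+6) = 4 × 0.7035^1 × 0.2965^3 = 0.073350
P(M+8) = 0.2965^4 = 0.007729
The M+2 peak is largest (0.412931); scaling to 100 gives 59.32 : 100.00 : 63.22 : 17.76 : 1.87.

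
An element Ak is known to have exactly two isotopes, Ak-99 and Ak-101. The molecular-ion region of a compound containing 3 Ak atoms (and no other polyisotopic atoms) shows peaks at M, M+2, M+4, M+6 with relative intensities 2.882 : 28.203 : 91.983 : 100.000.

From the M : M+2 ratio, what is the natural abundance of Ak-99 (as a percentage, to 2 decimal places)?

23.46%

If p is the fraction of Ak that is Ak-99, then I(M+2)/I(M) = [C(3,1)·p^2·(1−p)] / p^3 = 3·(1−p)/p = 28.203/2.882 = 9.7859
(1−p)/p = 9.7859/3 = 3.2620  ⇒  p = 1/(1 + 3.2620) = 0.2346
Ak-99: 23.46%, Ak-101: 76.54%.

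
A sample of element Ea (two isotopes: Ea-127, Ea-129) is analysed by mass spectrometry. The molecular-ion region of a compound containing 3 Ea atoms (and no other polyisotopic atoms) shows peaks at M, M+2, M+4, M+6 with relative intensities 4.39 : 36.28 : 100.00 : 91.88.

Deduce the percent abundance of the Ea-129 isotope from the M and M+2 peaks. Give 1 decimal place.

Let p = fractional abundance of Ea-127. I(M+2)/I(M) = [C(3,1)·p^2·(1−p)] / p^3 = 3·(1−p)/p = 36.28/4.39 = 8.2642
(1−p)/p = 8.2642/3 = 2.7547  ⇒  p = 1/(1 + 2.7547) = 0.2663
Ea-127: 26.6%, Ea-129: 73.4%.

73.4%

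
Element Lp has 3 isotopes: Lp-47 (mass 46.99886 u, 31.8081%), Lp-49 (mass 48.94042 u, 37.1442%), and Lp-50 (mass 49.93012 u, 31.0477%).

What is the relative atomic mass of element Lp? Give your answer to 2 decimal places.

48.63 u

Average mass = Σ (abundance × isotope mass) = 0.318081 × 46.99886 + 0.371442 × 48.94042 + 0.310477 × 49.93012
= 14.949444 + 18.178527 + 15.502154 = 48.630125 u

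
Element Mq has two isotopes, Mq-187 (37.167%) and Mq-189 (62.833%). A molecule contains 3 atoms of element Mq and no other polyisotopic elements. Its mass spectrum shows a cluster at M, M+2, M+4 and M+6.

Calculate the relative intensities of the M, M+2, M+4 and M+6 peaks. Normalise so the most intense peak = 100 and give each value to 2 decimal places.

11.66 : 59.15 : 100.00 : 56.35

Each Mq atom is independently Mq-187 (p = 0.37167) or Mq-189 (q = 0.62833); the cluster is the binomial expansion (p + q)^3.
P(M) = 0.37167^3 = 0.051342
P(M+2) = 3 × 0.37167^2 × 0.62833^1 = 0.260390
P(M+4) = 3 × 0.37167^1 × 0.62833^2 = 0.440204
P(M+6) = 0.62833^3 = 0.248064
The M+4 peak is largest (0.440204); scaling to 100 gives 11.66 : 59.15 : 100.00 : 56.35.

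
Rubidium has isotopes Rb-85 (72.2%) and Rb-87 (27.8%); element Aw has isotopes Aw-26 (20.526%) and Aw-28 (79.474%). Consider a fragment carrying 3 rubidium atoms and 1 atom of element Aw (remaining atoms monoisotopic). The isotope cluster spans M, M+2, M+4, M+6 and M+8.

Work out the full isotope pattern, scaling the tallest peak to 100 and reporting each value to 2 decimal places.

Rubidium pattern (n=3): 0.37636705 : 0.43475086 : 0.16739714 : 0.02148495
Element Aw pattern (n=1): 0.20526 : 0.79474
Convolve the two distributions (both contribute in 2-u steps):
  M: 0.37636705×0.20526 = 0.077253
  M+2: 0.37636705×0.79474 + 0.43475086×0.20526 = 0.388351
  M+4: 0.43475086×0.79474 + 0.16739714×0.20526 = 0.379874
  M+6: 0.16739714×0.79474 + 0.02148495×0.20526 = 0.137447
  M+8: 0.02148495×0.79474 = 0.017075
Scale to base peak (0.388351) = 100: 19.89 : 100.00 : 97.82 : 35.39 : 4.40

19.89 : 100.00 : 97.82 : 35.39 : 4.40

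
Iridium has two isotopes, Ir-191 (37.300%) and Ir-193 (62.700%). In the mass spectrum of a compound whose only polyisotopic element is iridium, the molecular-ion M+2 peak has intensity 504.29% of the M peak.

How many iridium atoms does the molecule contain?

The M+2/M ratio from n Ir atoms is n · q/p = n · 0.62700/0.37300.
n = 5.0429 × 0.37300/0.62700 = 3.00 ≈ 3

3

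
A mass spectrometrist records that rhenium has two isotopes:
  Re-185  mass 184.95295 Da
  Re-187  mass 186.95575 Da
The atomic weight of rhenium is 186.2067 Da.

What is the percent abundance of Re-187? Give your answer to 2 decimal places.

With x = fraction of Re-185 (so Re-187 is 1 − x):
184.95295·x + 186.95575·(1 − x) = 186.2067
(184.95295 − 186.95575)·x = 186.2067 − 186.95575
x = -0.74905 / -2.00280 = 0.37400 → 37.40% Re-185, 62.60% Re-187.

62.60%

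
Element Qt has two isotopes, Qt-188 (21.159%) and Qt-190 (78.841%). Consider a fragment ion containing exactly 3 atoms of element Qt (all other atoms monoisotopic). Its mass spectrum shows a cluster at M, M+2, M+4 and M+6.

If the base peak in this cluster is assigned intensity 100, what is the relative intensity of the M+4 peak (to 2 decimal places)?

Binomial terms of (0.21159 + 0.78841)^3: M 0.0095, M+2 0.1059, M+4 0.3946, M+6 0.4901 → M+6 is the base peak.
P(M+6) = C(3,3) × 0.21159^0 × 0.78841^3 = 1 × 1.0000 × 0.49006803 = 0.490068 (base)
P(M+4) = C(3,2) × 0.21159^1 × 0.78841^2 = 3 × 0.21159 × 0.62159033 = 0.394567
Relative intensity = 0.394567 / 0.490068 × 100 = 80.51

80.51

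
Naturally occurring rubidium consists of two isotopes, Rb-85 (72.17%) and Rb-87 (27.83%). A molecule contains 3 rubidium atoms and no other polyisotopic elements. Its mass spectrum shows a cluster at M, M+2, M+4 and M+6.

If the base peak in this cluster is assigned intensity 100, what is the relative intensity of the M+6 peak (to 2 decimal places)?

(0.7217 + 0.2783)^3 gives M 0.3759, M+2 0.4349, M+4 0.1677, M+6 0.0216; the largest is M+2.
P(M+2) = C(3,1) × 0.7217^2 × 0.2783^1 = 3 × 0.52085089 × 0.2783 = 0.434858 (base)
P(M+6) = C(3,3) × 0.7217^0 × 0.2783^3 = 1 × 1.0000 × 0.02155458 = 0.021555
Relative intensity = 0.021555 / 0.434858 × 100 = 4.96

4.96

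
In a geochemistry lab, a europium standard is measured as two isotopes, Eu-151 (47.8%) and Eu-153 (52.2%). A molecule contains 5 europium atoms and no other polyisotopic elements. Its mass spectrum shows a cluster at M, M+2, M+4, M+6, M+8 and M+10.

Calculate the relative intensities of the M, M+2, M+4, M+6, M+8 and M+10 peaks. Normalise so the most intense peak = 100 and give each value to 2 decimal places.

Expanding (0.478 + 0.522)^5:
P(M) = 0.478^5 = 0.024954
P(M+2) = 5 × 0.478^4 × 0.522^1 = 0.136255
P(M+4) = 10 × 0.478^3 × 0.522^2 = 0.297594
P(M+6) = 10 × 0.478^2 × 0.522^3 = 0.324988
P(M+8) = 5 × 0.478^1 × 0.522^4 = 0.177452
P(M+10) = 0.522^5 = 0.038757
The M+6 peak is largest (0.324988); scaling to 100 gives 7.68 : 41.93 : 91.57 : 100.00 : 54.60 : 11.93.

7.68 : 41.93 : 91.57 : 100.00 : 54.60 : 11.93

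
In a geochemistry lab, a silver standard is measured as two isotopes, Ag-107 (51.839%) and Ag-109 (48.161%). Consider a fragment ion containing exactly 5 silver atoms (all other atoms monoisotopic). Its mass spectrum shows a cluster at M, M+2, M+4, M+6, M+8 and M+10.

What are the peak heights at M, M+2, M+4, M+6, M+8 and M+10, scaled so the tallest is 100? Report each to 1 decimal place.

Expanding (0.51839 + 0.48161)^5:
P(M) = 0.51839^5 = 0.037435
P(M+2) = 5 × 0.51839^4 × 0.48161^1 = 0.173897
P(M+4) = 10 × 0.51839^3 × 0.48161^2 = 0.323118
P(M+6) = 10 × 0.51839^2 × 0.48161^3 = 0.300192
P(M+8) = 5 × 0.51839^1 × 0.48161^4 = 0.139447
P(M+10) = 0.48161^5 = 0.025911
The M+4 peak is largest (0.323118); scaling to 100 gives 11.6 : 53.8 : 100.0 : 92.9 : 43.2 : 8.0.

11.6 : 53.8 : 100.0 : 92.9 : 43.2 : 8.0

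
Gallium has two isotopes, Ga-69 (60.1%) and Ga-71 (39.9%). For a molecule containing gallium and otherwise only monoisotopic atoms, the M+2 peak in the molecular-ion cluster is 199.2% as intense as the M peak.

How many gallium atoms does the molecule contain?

For n independent Ga atoms, I(M+2)/I(M) = n · (abundance Ga-71) / (abundance Ga-69) = n · 0.399/0.601.
n = 1.992 × 0.601/0.399 = 3.00 ≈ 3

3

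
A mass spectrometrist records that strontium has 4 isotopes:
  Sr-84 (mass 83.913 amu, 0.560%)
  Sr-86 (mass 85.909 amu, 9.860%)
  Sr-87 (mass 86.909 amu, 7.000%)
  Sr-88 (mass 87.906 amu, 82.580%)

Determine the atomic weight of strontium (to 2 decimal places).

Ar = Σ fᵢ·mᵢ = 0.00560 × 83.913 + 0.09860 × 85.909 + 0.07000 × 86.909 + 0.82580 × 87.906
= 0.4699 + 8.4706 + 6.0836 + 72.5928 = 87.6169 amu

87.62 amu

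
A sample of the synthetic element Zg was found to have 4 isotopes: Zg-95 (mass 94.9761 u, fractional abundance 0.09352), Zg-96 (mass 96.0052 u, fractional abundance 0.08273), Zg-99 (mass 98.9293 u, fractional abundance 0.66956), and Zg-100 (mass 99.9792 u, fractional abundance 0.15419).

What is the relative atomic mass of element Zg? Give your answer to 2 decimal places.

Ar = Σ fᵢ·mᵢ = 0.09352 × 94.9761 + 0.08273 × 96.0052 + 0.66956 × 98.9293 + 0.15419 × 99.9792
= 8.88216 + 7.94251 + 66.23910 + 15.41579 = 98.47956 u

98.48 u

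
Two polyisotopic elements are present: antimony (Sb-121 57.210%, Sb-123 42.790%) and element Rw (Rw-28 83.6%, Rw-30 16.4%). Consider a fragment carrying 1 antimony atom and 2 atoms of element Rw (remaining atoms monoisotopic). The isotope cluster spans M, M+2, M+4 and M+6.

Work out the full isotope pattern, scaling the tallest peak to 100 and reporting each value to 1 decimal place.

87.7 : 100.0 : 29.1 : 2.5

Antimony pattern (n=1): 0.5721 : 0.4279
Element Rw pattern (n=2): 0.698896 : 0.274208 : 0.026896
Convolve the two distributions (both contribute in 2-u steps):
  M: 0.5721×0.698896 = 0.399838
  M+2: 0.5721×0.274208 + 0.4279×0.698896 = 0.455932
  M+4: 0.5721×0.026896 + 0.4279×0.274208 = 0.132721
  M+6: 0.4279×0.026896 = 0.011509
Scale to base peak (0.455932) = 100: 87.7 : 100.0 : 29.1 : 2.5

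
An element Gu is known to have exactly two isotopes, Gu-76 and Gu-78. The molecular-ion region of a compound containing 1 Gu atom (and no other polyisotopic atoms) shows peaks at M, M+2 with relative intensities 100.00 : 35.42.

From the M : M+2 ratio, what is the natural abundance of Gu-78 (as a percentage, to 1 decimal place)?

Let p = fractional abundance of Gu-76. I(M+2)/I(M) = [C(1,1)·p^0·(1−p)] / p^1 = 1·(1−p)/p = 35.42/100.00 = 0.3542
(1−p)/p = 0.3542/1 = 0.3542  ⇒  p = 1/(1 + 0.3542) = 0.7384
Gu-76: 73.8%, Gu-78: 26.2%.

26.2%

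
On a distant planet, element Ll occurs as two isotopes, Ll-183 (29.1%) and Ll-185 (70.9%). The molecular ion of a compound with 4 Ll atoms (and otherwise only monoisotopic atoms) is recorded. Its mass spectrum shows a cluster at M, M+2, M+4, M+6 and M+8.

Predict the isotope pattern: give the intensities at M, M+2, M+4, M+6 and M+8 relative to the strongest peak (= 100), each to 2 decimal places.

The 4 Ll atoms are independent, so intensities follow the terms of (0.291 + 0.709)^4.
P(M) = 0.291^4 = 0.007171
P(M+2) = 4 × 0.291^3 × 0.709^1 = 0.069885
P(M+4) = 6 × 0.291^2 × 0.709^2 = 0.255405
P(M+6) = 4 × 0.291^1 × 0.709^3 = 0.414851
P(M+8) = 0.709^4 = 0.252688
The M+6 peak is largest (0.414851); scaling to 100 gives 1.73 : 16.85 : 61.57 : 100.00 : 60.91.

1.73 : 16.85 : 61.57 : 100.00 : 60.91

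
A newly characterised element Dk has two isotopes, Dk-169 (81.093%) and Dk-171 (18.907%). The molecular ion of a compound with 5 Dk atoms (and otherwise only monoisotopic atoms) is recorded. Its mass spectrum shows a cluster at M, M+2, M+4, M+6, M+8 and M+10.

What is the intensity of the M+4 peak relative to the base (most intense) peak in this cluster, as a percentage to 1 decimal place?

Term probabilities: M 0.3507, M+2 0.4088, M+4 0.1906, M+6 0.0444, M+8 0.0052, M+10 0.0002. Base peak = M+2.
P(M+2) = C(5,1) × 0.81093^4 × 0.18907^1 = 5 × 0.43244758 × 0.18907 = 0.408814 (base)
P(M+4) = C(5,2) × 0.81093^3 × 0.18907^2 = 10 × 0.53327362 × 0.03574746 = 0.190632
Relative intensity = 0.190632 / 0.408814 × 100 = 46.6

46.6%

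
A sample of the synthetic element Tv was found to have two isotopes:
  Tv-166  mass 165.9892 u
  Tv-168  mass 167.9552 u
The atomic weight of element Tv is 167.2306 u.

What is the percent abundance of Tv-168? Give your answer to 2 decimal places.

With x = fraction of Tv-166 (so Tv-168 is 1 − x):
165.9892·x + 167.9552·(1 − x) = 167.2306
(165.9892 − 167.9552)·x = 167.2306 − 167.9552
x = -0.7246 / -1.9660 = 0.36857 → 36.86% Tv-166, 63.14% Tv-168.

63.14%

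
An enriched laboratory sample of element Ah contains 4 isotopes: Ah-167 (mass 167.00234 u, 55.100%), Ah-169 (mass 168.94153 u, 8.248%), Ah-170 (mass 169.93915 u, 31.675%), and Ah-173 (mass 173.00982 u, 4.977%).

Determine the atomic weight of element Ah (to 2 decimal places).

The abundance-weighted mean is 0.55100 × 167.00234 + 0.08248 × 168.94153 + 0.31675 × 169.93915 + 0.04977 × 173.00982
= 92.018289 + 13.934297 + 53.828226 + 8.610699 = 168.391511 u

168.39 u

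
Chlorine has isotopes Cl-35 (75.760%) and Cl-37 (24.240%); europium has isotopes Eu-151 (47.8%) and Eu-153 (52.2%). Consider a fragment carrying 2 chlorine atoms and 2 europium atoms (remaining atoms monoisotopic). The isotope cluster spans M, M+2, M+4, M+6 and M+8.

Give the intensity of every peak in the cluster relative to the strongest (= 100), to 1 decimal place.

Chlorine pattern (n=2): 0.57395776 : 0.36728448 : 0.05875776
Europium pattern (n=2): 0.228484 : 0.499032 : 0.272484
Convolve the two distributions (both contribute in 2-u steps):
  M: 0.57395776×0.228484 = 0.131140
  M+2: 0.57395776×0.499032 + 0.36728448×0.228484 = 0.370342
  M+4: 0.57395776×0.272484 + 0.36728448×0.499032 + 0.05875776×0.228484 = 0.353106
  M+6: 0.36728448×0.272484 + 0.05875776×0.499032 = 0.129401
  M+8: 0.05875776×0.272484 = 0.016011
Scale to base peak (0.370342) = 100: 35.4 : 100.0 : 95.3 : 34.9 : 4.3

35.4 : 100.0 : 95.3 : 34.9 : 4.3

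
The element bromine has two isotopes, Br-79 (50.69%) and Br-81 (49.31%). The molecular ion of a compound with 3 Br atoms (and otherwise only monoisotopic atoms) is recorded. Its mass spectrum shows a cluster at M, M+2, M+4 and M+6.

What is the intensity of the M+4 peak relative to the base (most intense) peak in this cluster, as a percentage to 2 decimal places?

97.28%

(0.5069 + 0.4931)^3 gives M 0.1302, M+2 0.3801, M+4 0.3698, M+6 0.1199; the largest is M+2.
P(M+2) = C(3,1) × 0.5069^2 × 0.4931^1 = 3 × 0.25694761 × 0.4931 = 0.380103 (base)
P(M+4) = C(3,2) × 0.5069^1 × 0.4931^2 = 3 × 0.5069 × 0.24314761 = 0.369755
Relative intensity = 0.369755 / 0.380103 × 100 = 97.28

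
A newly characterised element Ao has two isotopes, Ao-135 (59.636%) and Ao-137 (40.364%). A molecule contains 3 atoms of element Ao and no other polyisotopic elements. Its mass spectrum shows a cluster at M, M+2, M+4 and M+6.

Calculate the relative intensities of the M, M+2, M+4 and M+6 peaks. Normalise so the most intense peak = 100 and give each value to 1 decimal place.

Expanding (0.59636 + 0.40364)^3:
P(M) = 0.59636^3 = 0.212093
P(M+2) = 3 × 0.59636^2 × 0.40364^1 = 0.430658
P(M+4) = 3 × 0.59636^1 × 0.40364^2 = 0.291486
P(M+6) = 0.40364^3 = 0.065763
The M+2 peak is largest (0.430658); scaling to 100 gives 49.2 : 100.0 : 67.7 : 15.3.

49.2 : 100.0 : 67.7 : 15.3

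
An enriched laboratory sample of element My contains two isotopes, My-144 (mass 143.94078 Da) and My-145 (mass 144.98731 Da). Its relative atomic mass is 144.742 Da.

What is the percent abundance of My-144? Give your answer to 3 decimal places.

Let x be the fractional abundance of My-144; then My-145 has abundance 1 − x.
143.94078·x + 144.98731·(1 − x) = 144.742
(143.94078 − 144.98731)·x = 144.742 − 144.98731
x = -0.24531 / -1.04653 = 0.23440 → 23.440% My-144, 76.560% My-145.

23.440%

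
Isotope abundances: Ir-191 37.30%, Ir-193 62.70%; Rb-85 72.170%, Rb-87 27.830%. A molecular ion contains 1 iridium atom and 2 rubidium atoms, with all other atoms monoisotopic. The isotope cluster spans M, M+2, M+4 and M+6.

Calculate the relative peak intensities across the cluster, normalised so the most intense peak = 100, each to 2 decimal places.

Iridium pattern (n=1): 0.3730 : 0.6270
Rubidium pattern (n=2): 0.52085089 : 0.40169822 : 0.07745089
Convolve the two distributions (both contribute in 2-u steps):
  M: 0.3730×0.52085089 = 0.194277
  M+2: 0.3730×0.40169822 + 0.6270×0.52085089 = 0.476407
  M+4: 0.3730×0.07745089 + 0.6270×0.40169822 = 0.280754
  M+6: 0.6270×0.07745089 = 0.048562
Scale to base peak (0.476407) = 100: 40.78 : 100.00 : 58.93 : 10.19

40.78 : 100.00 : 58.93 : 10.19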